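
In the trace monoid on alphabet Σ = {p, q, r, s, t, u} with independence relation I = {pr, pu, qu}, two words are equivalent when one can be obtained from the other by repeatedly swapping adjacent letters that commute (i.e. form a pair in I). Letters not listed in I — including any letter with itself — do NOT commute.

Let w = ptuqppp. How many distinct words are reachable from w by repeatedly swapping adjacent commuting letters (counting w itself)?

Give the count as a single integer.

0(p) covers ∅
1(t) covers 0:p
2(u) covers 1:t
3(q) covers 1:t
4(p) covers 3:q
5(p) covers 4:p
6(p) covers 5:p
floor of heap: 0:p
completions by unplaced set U, small U first (add the entries for U minus each lowest piece of U):
  |U|=1: {2}:1  {6}:1
  |U|=2: {2,6}:2  {5,6}:1
  |U|=3: {2,5,6}:3  {4,5,6}:1
  |U|=4: {2,4,5,6}:4  {3,4,5,6}:1
  |U|=5: {2,3,4,5,6}:5
  start at 0(p): 5

5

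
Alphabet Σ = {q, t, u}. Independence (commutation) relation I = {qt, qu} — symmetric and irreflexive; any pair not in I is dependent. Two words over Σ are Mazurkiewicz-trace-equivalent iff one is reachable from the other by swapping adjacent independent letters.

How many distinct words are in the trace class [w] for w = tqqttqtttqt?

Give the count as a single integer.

330

drop 0:t onto floor
drop 1:q onto floor
drop 2:q onto {1:q}
drop 3:t onto {0:t}
drop 4:t onto {3:t}
drop 5:q onto {2:q}
drop 6:t onto {4:t}
drop 7:t onto {6:t}
drop 8:t onto {7:t}
drop 9:q onto {5:q}
drop 10:t onto {8:t}
ground layer = {0:t, 1:q}
drop-orders for the pieces not yet dropped (sum over which currently-grounded one goes next):
  1 to go: {9} 1  {10} 1
  2 to go: {5,9} 1  {8,10} 1  {9,10} 2
  3 to go: {2,5,9} 1  {5,9,10} 3  {7,8,10} 1  {8,9,10} 3
  4 to go: {1,2,5,9} 1  {2,5,9,10} 4  {5,8,9,10} 6  {6,7,8,10} 1  {7,8,9,10} 4
  5 to go: {1,2,5,9,10} 5  {2,5,8,9,10} 10  {4,6,7,8,10} 1  {5,7,8,9,10} 10  {6,7,8,9,10} 5
  6 to go: {1,2,5,8,9,10} 15  {2,5,7,8,9,10} 20  {3,4,6,7,8,10} 1  {4,6,7,8,9,10} 6  {5,6,7,8,9,10} 15
  7 to go: {0,3,4,6,7,8,10} 1  {1,2,5,7,8,9,10} 35  {2,5,6,7,8,9,10} 35  {3,4,6,7,8,9,10} 7  {4,5,6,7,8,9,10} 21
  8 to go: {0,3,4,6,7,8,9,10} 8  {1,2,5,6,7,8,9,10} 70  {2,4,5,6,7,8,9,10} 56  {3,4,5,6,7,8,9,10} 28
  9 to go: {0,3,4,5,6,7,8,9,10} 36  {1,2,4,5,6,7,8,9,10} 126  {2,3,4,5,6,7,8,9,10} 84
  if 0:t drops first: 210 orders
  if 1:q drops first: 120 orders
heap linearizations: 330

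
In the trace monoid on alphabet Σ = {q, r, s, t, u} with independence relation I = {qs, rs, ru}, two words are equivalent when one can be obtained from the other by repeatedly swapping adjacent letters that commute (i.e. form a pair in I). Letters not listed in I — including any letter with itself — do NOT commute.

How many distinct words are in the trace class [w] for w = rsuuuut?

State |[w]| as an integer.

6

piece 0:r — minimal
piece 1:s — minimal
piece 2:u rests on {1:s}
piece 3:u rests on {2:u}
piece 4:u rests on {3:u}
piece 5:u rests on {4:u}
piece 6:t rests on {0:r, 5:u}
minimal pieces: {0:r, 1:s}
ways to finish when only these pieces remain (= sum over removing one remaining piece with nothing left below it):
  1 left: {6}→1
  2 left: {0,6}→1  {5,6}→1
  3 left: {0,5,6}→2  {4,5,6}→1
  4 left: {0,4,5,6}→3  {3,4,5,6}→1
  5 left: {0,3,4,5,6}→4  {2,3,4,5,6}→1
  placing 0:r first → 1 extensions
  placing 1:s first → 5 extensions
total linear extensions = 6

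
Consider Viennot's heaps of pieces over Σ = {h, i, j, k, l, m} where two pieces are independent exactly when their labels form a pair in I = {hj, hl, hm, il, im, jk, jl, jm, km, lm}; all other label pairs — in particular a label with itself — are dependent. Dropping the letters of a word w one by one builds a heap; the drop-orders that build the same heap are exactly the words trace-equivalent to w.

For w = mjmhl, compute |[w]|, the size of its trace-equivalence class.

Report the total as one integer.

60

#0=m has no predecessor
#1=j has no predecessor
#2=m depends on [0:m]
#3=h has no predecessor
#4=l has no predecessor
sources: [0:m, 1:j, 3:h, 4:l]
N(rest) = Σ N(rest − s) over sources s of rest; N(one piece) = 1:
  size 1 → [1]=1  [2]=1  [3]=1  [4]=1
  size 2 → [0,2]=1  [1,2]=2  [1,3]=2  [1,4]=2  [2,3]=2  [2,4]=2  [3,4]=2
  size 3 → [0,1,2]=3  [0,2,3]=3  [0,2,4]=3  [1,2,3]=6  [1,2,4]=6  [1,3,4]=6  [2,3,4]=6
  first=0(m) contributes 24
  first=1(j) contributes 12
  first=3(h) contributes 12
  first=4(l) contributes 12
|[w]| = 60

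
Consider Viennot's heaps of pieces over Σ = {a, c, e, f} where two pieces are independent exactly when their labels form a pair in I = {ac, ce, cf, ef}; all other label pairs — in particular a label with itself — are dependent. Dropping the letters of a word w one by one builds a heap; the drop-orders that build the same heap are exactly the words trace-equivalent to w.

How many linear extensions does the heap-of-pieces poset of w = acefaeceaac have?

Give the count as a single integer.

#0=a has no predecessor
#1=c has no predecessor
#2=e depends on [0:a]
#3=f depends on [0:a]
#4=a depends on [2:e, 3:f]
#5=e depends on [4:a]
#6=c depends on [1:c]
#7=e depends on [5:e]
#8=a depends on [7:e]
#9=a depends on [8:a]
#10=c depends on [6:c]
sources: [0:a, 1:c]
N(rest) = Σ N(rest − s) over sources s of rest; N(one piece) = 1:
  size 1 → [9]=1  [10]=1
  size 2 → [6,10]=1  [8,9]=1  [9,10]=2
  size 3 → [1,6,10]=1  [6,9,10]=3  [7,8,9]=1  [8,9,10]=3
  size 4 → [1,6,9,10]=4  [5,7,8,9]=1  [6,8,9,10]=6  [7,8,9,10]=4
  size 5 → [1,6,8,9,10]=10  [4,5,7,8,9]=1  [5,7,8,9,10]=5  [6,7,8,9,10]=10
  size 6 → [1,6,7,8,9,10]=20  [2,4,5,7,8,9]=1  [3,4,5,7,8,9]=1  [4,5,7,8,9,10]=6  [5,6,7,8,9,10]=15
  size 7 → [1,5,6,7,8,9,10]=35  [2,3,4,5,7,8,9]=2  [2,4,5,7,8,9,10]=7  [3,4,5,7,8,9,10]=7  [4,5,6,7,8,9,10]=21
  size 8 → [0,2,3,4,5,7,8,9]=2  [1,4,5,6,7,8,9,10]=56  [2,3,4,5,7,8,9,10]=16  [2,4,5,6,7,8,9,10]=28  [3,4,5,6,7,8,9,10]=28
  size 9 → [0,2,3,4,5,7,8,9,10]=18  [1,2,4,5,6,7,8,9,10]=84  [1,3,4,5,6,7,8,9,10]=84  [2,3,4,5,6,7,8,9,10]=72
  first=0(a) contributes 240
  first=1(c) contributes 90
|[w]| = 330

330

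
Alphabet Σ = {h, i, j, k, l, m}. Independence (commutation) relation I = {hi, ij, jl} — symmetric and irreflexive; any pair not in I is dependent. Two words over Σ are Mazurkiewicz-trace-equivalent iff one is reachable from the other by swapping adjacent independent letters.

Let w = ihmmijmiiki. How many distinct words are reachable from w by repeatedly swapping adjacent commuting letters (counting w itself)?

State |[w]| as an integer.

4

drop 0:i onto floor
drop 1:h onto floor
drop 2:m onto {0:i, 1:h}
drop 3:m onto {2:m}
drop 4:i onto {3:m}
drop 5:j onto {3:m}
drop 6:m onto {4:i, 5:j}
drop 7:i onto {6:m}
drop 8:i onto {7:i}
drop 9:k onto {8:i}
drop 10:i onto {9:k}
ground layer = {0:i, 1:h}
drop-orders for the pieces not yet dropped (sum over which currently-grounded one goes next):
  1 to go: {10} 1
  2 to go: {9,10} 1
  3 to go: {8,9,10} 1
  4 to go: {7,8,9,10} 1
  5 to go: {6,7,8,9,10} 1
  6 to go: {4,6,7,8,9,10} 1  {5,6,7,8,9,10} 1
  7 to go: {4,5,6,7,8,9,10} 2
  8 to go: {3,4,5,6,7,8,9,10} 2
  9 to go: {2,3,4,5,6,7,8,9,10} 2
  if 0:i drops first: 2 orders
  if 1:h drops first: 2 orders
heap linearizations: 4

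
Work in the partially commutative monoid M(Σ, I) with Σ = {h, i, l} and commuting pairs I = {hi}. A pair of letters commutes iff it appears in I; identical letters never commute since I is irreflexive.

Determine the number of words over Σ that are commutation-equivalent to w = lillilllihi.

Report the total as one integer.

0(l) covers ∅
1(i) covers 0:l
2(l) covers 1:i
3(l) covers 2:l
4(i) covers 3:l
5(l) covers 4:i
6(l) covers 5:l
7(l) covers 6:l
8(i) covers 7:l
9(h) covers 7:l
10(i) covers 8:i
floor of heap: 0:l
completions by unplaced set U, small U first (add the entries for U minus each lowest piece of U):
  |U|=1: {9}:1  {10}:1
  |U|=2: {8,10}:1  {9,10}:2
  |U|=3: {8,9,10}:3
  |U|=4: {7,8,9,10}:3
  |U|=5: {6,7,8,9,10}:3
  |U|=6: {5,6,7,8,9,10}:3
  |U|=7: {4,5,6,7,8,9,10}:3
  |U|=8: {3,4,5,6,7,8,9,10}:3
  |U|=9: {2,3,4,5,6,7,8,9,10}:3
  start at 0(l): 3

3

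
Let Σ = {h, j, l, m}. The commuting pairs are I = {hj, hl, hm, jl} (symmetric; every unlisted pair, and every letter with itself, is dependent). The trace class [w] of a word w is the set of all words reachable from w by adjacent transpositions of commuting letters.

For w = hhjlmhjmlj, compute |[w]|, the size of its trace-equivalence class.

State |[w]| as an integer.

480

piece 0:h — minimal
piece 1:h rests on {0:h}
piece 2:j — minimal
piece 3:l — minimal
piece 4:m rests on {2:j, 3:l}
piece 5:h rests on {1:h}
piece 6:j rests on {4:m}
piece 7:m rests on {6:j}
piece 8:l rests on {7:m}
piece 9:j rests on {7:m}
minimal pieces: {0:h, 2:j, 3:l}
ways to finish when only these pieces remain (= sum over removing one remaining piece with nothing left below it):
  1 left: {5}→1  {8}→1  {9}→1
  2 left: {1,5}→1  {5,8}→2  {5,9}→2  {8,9}→2
  3 left: {0,1,5}→1  {1,5,8}→3  {1,5,9}→3  {5,8,9}→6  {7,8,9}→2
  4 left: {0,1,5,8}→4  {0,1,5,9}→4  {1,5,8,9}→12  {5,7,8,9}→8  {6,7,8,9}→2
  5 left: {0,1,5,8,9}→20  {1,5,7,8,9}→20  {4,6,7,8,9}→2  {5,6,7,8,9}→10
  6 left: {0,1,5,7,8,9}→40  {1,5,6,7,8,9}→30  {2,4,6,7,8,9}→2  {3,4,6,7,8,9}→2  {4,5,6,7,8,9}→12
  7 left: {0,1,5,6,7,8,9}→70  {1,4,5,6,7,8,9}→42  {2,3,4,6,7,8,9}→4  {2,4,5,6,7,8,9}→14  {3,4,5,6,7,8,9}→14
  8 left: {0,1,4,5,6,7,8,9}→112  {1,2,4,5,6,7,8,9}→56  {1,3,4,5,6,7,8,9}→56  {2,3,4,5,6,7,8,9}→32
  placing 0:h first → 144 extensions
  placing 2:j first → 168 extensions
  placing 3:l first → 168 extensions
total linear extensions = 480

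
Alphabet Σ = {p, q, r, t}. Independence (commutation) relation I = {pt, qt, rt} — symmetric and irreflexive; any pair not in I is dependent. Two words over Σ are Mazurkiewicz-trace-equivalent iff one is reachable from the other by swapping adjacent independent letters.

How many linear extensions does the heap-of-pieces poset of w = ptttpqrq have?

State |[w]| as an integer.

piece 0:p — minimal
piece 1:t — minimal
piece 2:t rests on {1:t}
piece 3:t rests on {2:t}
piece 4:p rests on {0:p}
piece 5:q rests on {4:p}
piece 6:r rests on {5:q}
piece 7:q rests on {6:r}
minimal pieces: {0:p, 1:t}
ways to finish when only these pieces remain (= sum over removing one remaining piece with nothing left below it):
  1 left: {3}→1  {7}→1
  2 left: {2,3}→1  {3,7}→2  {6,7}→1
  3 left: {1,2,3}→1  {2,3,7}→3  {3,6,7}→3  {5,6,7}→1
  4 left: {1,2,3,7}→4  {2,3,6,7}→6  {3,5,6,7}→4  {4,5,6,7}→1
  5 left: {0,4,5,6,7}→1  {1,2,3,6,7}→10  {2,3,5,6,7}→10  {3,4,5,6,7}→5
  6 left: {0,3,4,5,6,7}→6  {1,2,3,5,6,7}→20  {2,3,4,5,6,7}→15
  placing 0:p first → 35 extensions
  placing 1:t first → 21 extensions
total linear extensions = 56

56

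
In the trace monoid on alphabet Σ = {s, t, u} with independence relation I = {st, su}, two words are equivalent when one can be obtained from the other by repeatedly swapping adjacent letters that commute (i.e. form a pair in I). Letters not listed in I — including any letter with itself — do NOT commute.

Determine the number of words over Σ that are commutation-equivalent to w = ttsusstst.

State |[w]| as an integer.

drop 0:t onto floor
drop 1:t onto {0:t}
drop 2:s onto floor
drop 3:u onto {1:t}
drop 4:s onto {2:s}
drop 5:s onto {4:s}
drop 6:t onto {3:u}
drop 7:s onto {5:s}
drop 8:t onto {6:t}
ground layer = {0:t, 2:s}
drop-orders for the pieces not yet dropped (sum over which currently-grounded one goes next):
  1 to go: {7} 1  {8} 1
  2 to go: {5,7} 1  {6,8} 1  {7,8} 2
  3 to go: {3,6,8} 1  {4,5,7} 1  {5,7,8} 3  {6,7,8} 3
  4 to go: {1,3,6,8} 1  {2,4,5,7} 1  {3,6,7,8} 4  {4,5,7,8} 4  {5,6,7,8} 6
  5 to go: {0,1,3,6,8} 1  {1,3,6,7,8} 5  {2,4,5,7,8} 5  {3,5,6,7,8} 10  {4,5,6,7,8} 10
  6 to go: {0,1,3,6,7,8} 6  {1,3,5,6,7,8} 15  {2,4,5,6,7,8} 15  {3,4,5,6,7,8} 20
  7 to go: {0,1,3,5,6,7,8} 21  {1,3,4,5,6,7,8} 35  {2,3,4,5,6,7,8} 35
  if 0:t drops first: 70 orders
  if 2:s drops first: 56 orders
heap linearizations: 126

126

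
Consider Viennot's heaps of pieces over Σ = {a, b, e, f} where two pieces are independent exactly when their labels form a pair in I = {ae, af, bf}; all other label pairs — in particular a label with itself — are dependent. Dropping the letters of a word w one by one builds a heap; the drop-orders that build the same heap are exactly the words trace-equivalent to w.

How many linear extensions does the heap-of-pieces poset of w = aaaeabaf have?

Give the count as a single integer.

drop 0:a onto floor
drop 1:a onto {0:a}
drop 2:a onto {1:a}
drop 3:e onto floor
drop 4:a onto {2:a}
drop 5:b onto {3:e, 4:a}
drop 6:a onto {5:b}
drop 7:f onto {3:e}
ground layer = {0:a, 3:e}
drop-orders for the pieces not yet dropped (sum over which currently-grounded one goes next):
  1 to go: {6} 1  {7} 1
  2 to go: {5,6} 1  {6,7} 2
  3 to go: {4,5,6} 1  {5,6,7} 3
  4 to go: {2,4,5,6} 1  {3,5,6,7} 3  {4,5,6,7} 4
  5 to go: {1,2,4,5,6} 1  {2,4,5,6,7} 5  {3,4,5,6,7} 7
  6 to go: {0,1,2,4,5,6} 1  {1,2,4,5,6,7} 6  {2,3,4,5,6,7} 12
  if 0:a drops first: 18 orders
  if 3:e drops first: 7 orders
heap linearizations: 25

25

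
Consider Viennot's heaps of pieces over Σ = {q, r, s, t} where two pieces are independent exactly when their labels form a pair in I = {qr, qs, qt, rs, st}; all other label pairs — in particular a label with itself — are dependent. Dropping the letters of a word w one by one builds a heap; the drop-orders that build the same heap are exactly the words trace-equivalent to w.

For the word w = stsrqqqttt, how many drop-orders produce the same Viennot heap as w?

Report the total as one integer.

2520

piece 0:s — minimal
piece 1:t — minimal
piece 2:s rests on {0:s}
piece 3:r rests on {1:t}
piece 4:q — minimal
piece 5:q rests on {4:q}
piece 6:q rests on {5:q}
piece 7:t rests on {3:r}
piece 8:t rests on {7:t}
piece 9:t rests on {8:t}
minimal pieces: {0:s, 1:t, 4:q}
ways to finish when only these pieces remain (= sum over removing one remaining piece with nothing left below it):
  1 left: {2}→1  {6}→1  {9}→1
  2 left: {0,2}→1  {2,6}→2  {2,9}→2  {5,6}→1  {6,9}→2  {8,9}→1
  3 left: {0,2,6}→3  {0,2,9}→3  {2,5,6}→3  {2,6,9}→6  {2,8,9}→3  {4,5,6}→1  {5,6,9}→3  {6,8,9}→3  {7,8,9}→1
  4 left: {0,2,5,6}→6  {0,2,6,9}→12  {0,2,8,9}→6  {2,4,5,6}→4  {2,5,6,9}→12  {2,6,8,9}→12  {2,7,8,9}→4  {3,7,8,9}→1  {4,5,6,9}→4  {5,6,8,9}→6  {6,7,8,9}→4
  5 left: {0,2,4,5,6}→10  {0,2,5,6,9}→30  {0,2,6,8,9}→30  {0,2,7,8,9}→10  {1,3,7,8,9}→1  {2,3,7,8,9}→5  {2,4,5,6,9}→20  {2,5,6,8,9}→30  {2,6,7,8,9}→20  {3,6,7,8,9}→5  {4,5,6,8,9}→10  {5,6,7,8,9}→10
  6 left: {0,2,3,7,8,9}→15  {0,2,4,5,6,9}→60  {0,2,5,6,8,9}→90  {0,2,6,7,8,9}→60  {1,2,3,7,8,9}→6  {1,3,6,7,8,9}→6  {2,3,6,7,8,9}→30  {2,4,5,6,8,9}→60  {2,5,6,7,8,9}→60  {3,5,6,7,8,9}→15  {4,5,6,7,8,9}→20
  7 left: {0,1,2,3,7,8,9}→21  {0,2,3,6,7,8,9}→105  {0,2,4,5,6,8,9}→210  {0,2,5,6,7,8,9}→210  {1,2,3,6,7,8,9}→42  {1,3,5,6,7,8,9}→21  {2,3,5,6,7,8,9}→105  {2,4,5,6,7,8,9}→140  {3,4,5,6,7,8,9}→35
  8 left: {0,1,2,3,6,7,8,9}→168  {0,2,3,5,6,7,8,9}→420  {0,2,4,5,6,7,8,9}→560  {1,2,3,5,6,7,8,9}→168  {1,3,4,5,6,7,8,9}→56  {2,3,4,5,6,7,8,9}→280
  placing 0:s first → 504 extensions
  placing 1:t first → 1260 extensions
  placing 4:q first → 756 extensions
total linear extensions = 2520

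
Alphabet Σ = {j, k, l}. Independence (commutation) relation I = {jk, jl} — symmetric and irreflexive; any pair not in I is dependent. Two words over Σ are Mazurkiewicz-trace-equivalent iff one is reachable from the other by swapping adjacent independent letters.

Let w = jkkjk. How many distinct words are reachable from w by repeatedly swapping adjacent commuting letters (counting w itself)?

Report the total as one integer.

10

0(j) covers ∅
1(k) covers ∅
2(k) covers 1:k
3(j) covers 0:j
4(k) covers 2:k
floor of heap: 0:j, 1:k
completions by unplaced set U, small U first (add the entries for U minus each lowest piece of U):
  |U|=1: {3}:1  {4}:1
  |U|=2: {0,3}:1  {2,4}:1  {3,4}:2
  |U|=3: {0,3,4}:3  {1,2,4}:1  {2,3,4}:3
  start at 0(j): 4
  start at 1(k): 6
sum over floor = 10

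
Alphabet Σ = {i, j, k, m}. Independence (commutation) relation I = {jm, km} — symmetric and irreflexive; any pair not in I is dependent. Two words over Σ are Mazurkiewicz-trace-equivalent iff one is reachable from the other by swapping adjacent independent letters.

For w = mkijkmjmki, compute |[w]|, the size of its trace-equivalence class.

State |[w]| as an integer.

30

0(m) covers ∅
1(k) covers ∅
2(i) covers 0:m, 1:k
3(j) covers 2:i
4(k) covers 3:j
5(m) covers 2:i
6(j) covers 4:k
7(m) covers 5:m
8(k) covers 6:j
9(i) covers 7:m, 8:k
floor of heap: 0:m, 1:k
completions by unplaced set U, small U first (add the entries for U minus each lowest piece of U):
  |U|=1: {9}:1
  |U|=2: {7,9}:1  {8,9}:1
  |U|=3: {5,7,9}:1  {6,8,9}:1  {7,8,9}:2
  |U|=4: {4,6,8,9}:1  {5,7,8,9}:3  {6,7,8,9}:3
  |U|=5: {3,4,6,8,9}:1  {4,6,7,8,9}:4  {5,6,7,8,9}:6
  |U|=6: {3,4,6,7,8,9}:5  {4,5,6,7,8,9}:10
  |U|=7: {3,4,5,6,7,8,9}:15
  |U|=8: {2,3,4,5,6,7,8,9}:15
  start at 0(m): 15
  start at 1(k): 15
sum over floor = 30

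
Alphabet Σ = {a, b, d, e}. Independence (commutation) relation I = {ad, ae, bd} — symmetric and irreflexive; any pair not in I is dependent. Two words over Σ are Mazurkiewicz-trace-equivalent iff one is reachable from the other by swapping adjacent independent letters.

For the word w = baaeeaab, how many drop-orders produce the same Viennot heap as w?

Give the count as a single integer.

#0=b has no predecessor
#1=a depends on [0:b]
#2=a depends on [1:a]
#3=e depends on [0:b]
#4=e depends on [3:e]
#5=a depends on [2:a]
#6=a depends on [5:a]
#7=b depends on [4:e, 6:a]
sources: [0:b]
N(rest) = Σ N(rest − s) over sources s of rest; N(one piece) = 1:
  size 1 → [7]=1
  size 2 → [4,7]=1  [6,7]=1
  size 3 → [3,4,7]=1  [4,6,7]=2  [5,6,7]=1
  size 4 → [2,5,6,7]=1  [3,4,6,7]=3  [4,5,6,7]=3
  size 5 → [1,2,5,6,7]=1  [2,4,5,6,7]=4  [3,4,5,6,7]=6
  size 6 → [1,2,4,5,6,7]=5  [2,3,4,5,6,7]=10
  first=0(b) contributes 15

15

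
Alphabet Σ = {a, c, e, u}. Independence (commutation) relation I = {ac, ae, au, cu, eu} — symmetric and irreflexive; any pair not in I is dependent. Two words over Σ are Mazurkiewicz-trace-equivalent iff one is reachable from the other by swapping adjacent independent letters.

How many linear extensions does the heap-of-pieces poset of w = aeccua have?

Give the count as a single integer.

60

drop 0:a onto floor
drop 1:e onto floor
drop 2:c onto {1:e}
drop 3:c onto {2:c}
drop 4:u onto floor
drop 5:a onto {0:a}
ground layer = {0:a, 1:e, 4:u}
drop-orders for the pieces not yet dropped (sum over which currently-grounded one goes next):
  1 to go: {3} 1  {4} 1  {5} 1
  2 to go: {0,5} 1  {2,3} 1  {3,4} 2  {3,5} 2  {4,5} 2
  3 to go: {0,3,5} 3  {0,4,5} 3  {1,2,3} 1  {2,3,4} 3  {2,3,5} 3  {3,4,5} 6
  4 to go: {0,2,3,5} 6  {0,3,4,5} 12  {1,2,3,4} 4  {1,2,3,5} 4  {2,3,4,5} 12
  if 0:a drops first: 20 orders
  if 1:e drops first: 30 orders
  if 4:u drops first: 10 orders
heap linearizations: 60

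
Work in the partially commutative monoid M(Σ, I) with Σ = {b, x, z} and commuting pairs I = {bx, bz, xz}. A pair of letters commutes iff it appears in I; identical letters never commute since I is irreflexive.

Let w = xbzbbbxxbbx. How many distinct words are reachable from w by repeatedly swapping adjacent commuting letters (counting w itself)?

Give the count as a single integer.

2310

#0=x has no predecessor
#1=b has no predecessor
#2=z has no predecessor
#3=b depends on [1:b]
#4=b depends on [3:b]
#5=b depends on [4:b]
#6=x depends on [0:x]
#7=x depends on [6:x]
#8=b depends on [5:b]
#9=b depends on [8:b]
#10=x depends on [7:x]
sources: [0:x, 1:b, 2:z]
N(rest) = Σ N(rest − s) over sources s of rest; N(one piece) = 1:
  size 1 → [2]=1  [9]=1  [10]=1
  size 2 → [2,9]=2  [2,10]=2  [7,10]=1  [8,9]=1  [9,10]=2
  size 3 → [2,7,10]=3  [2,8,9]=3  [2,9,10]=6  [5,8,9]=1  [6,7,10]=1  [7,9,10]=3  [8,9,10]=3
  size 4 → [0,6,7,10]=1  [2,5,8,9]=4  [2,6,7,10]=4  [2,7,9,10]=12  [2,8,9,10]=12  [4,5,8,9]=1  [5,8,9,10]=4  [6,7,9,10]=4  [7,8,9,10]=6
  size 5 → [0,2,6,7,10]=5  [0,6,7,9,10]=5  [2,4,5,8,9]=5  [2,5,8,9,10]=20  [2,6,7,9,10]=20  [2,7,8,9,10]=30  [3,4,5,8,9]=1  [4,5,8,9,10]=5  [5,7,8,9,10]=10  [6,7,8,9,10]=10
  size 6 → [0,2,6,7,9,10]=30  [0,6,7,8,9,10]=15  [1,3,4,5,8,9]=1  [2,3,4,5,8,9]=6  [2,4,5,8,9,10]=30  [2,5,7,8,9,10]=60  [2,6,7,8,9,10]=60  [3,4,5,8,9,10]=6  [4,5,7,8,9,10]=15  [5,6,7,8,9,10]=20
  size 7 → [0,2,6,7,8,9,10]=105  [0,5,6,7,8,9,10]=35  [1,2,3,4,5,8,9]=7  [1,3,4,5,8,9,10]=7  [2,3,4,5,8,9,10]=42  [2,4,5,7,8,9,10]=105  [2,5,6,7,8,9,10]=140  [3,4,5,7,8,9,10]=21  [4,5,6,7,8,9,10]=35
  size 8 → [0,2,5,6,7,8,9,10]=280  [0,4,5,6,7,8,9,10]=70  [1,2,3,4,5,8,9,10]=56  [1,3,4,5,7,8,9,10]=28  [2,3,4,5,7,8,9,10]=168  [2,4,5,6,7,8,9,10]=280  [3,4,5,6,7,8,9,10]=56
  size 9 → [0,2,4,5,6,7,8,9,10]=630  [0,3,4,5,6,7,8,9,10]=126  [1,2,3,4,5,7,8,9,10]=252  [1,3,4,5,6,7,8,9,10]=84  [2,3,4,5,6,7,8,9,10]=504
  first=0(x) contributes 840
  first=1(b) contributes 1260
  first=2(z) contributes 210
|[w]| = 2310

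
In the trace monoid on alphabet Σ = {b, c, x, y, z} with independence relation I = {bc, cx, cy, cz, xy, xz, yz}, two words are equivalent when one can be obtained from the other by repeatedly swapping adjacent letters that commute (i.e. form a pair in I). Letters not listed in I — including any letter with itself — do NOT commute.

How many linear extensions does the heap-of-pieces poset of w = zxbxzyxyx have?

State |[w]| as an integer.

120

#0=z has no predecessor
#1=x has no predecessor
#2=b depends on [0:z, 1:x]
#3=x depends on [2:b]
#4=z depends on [2:b]
#5=y depends on [2:b]
#6=x depends on [3:x]
#7=y depends on [5:y]
#8=x depends on [6:x]
sources: [0:z, 1:x]
N(rest) = Σ N(rest − s) over sources s of rest; N(one piece) = 1:
  size 1 → [4]=1  [7]=1  [8]=1
  size 2 → [4,7]=2  [4,8]=2  [5,7]=1  [6,8]=1  [7,8]=2
  size 3 → [3,6,8]=1  [4,5,7]=3  [4,6,8]=3  [4,7,8]=6  [5,7,8]=3  [6,7,8]=3
  size 4 → [3,4,6,8]=4  [3,6,7,8]=4  [4,5,7,8]=12  [4,6,7,8]=12  [5,6,7,8]=6
  size 5 → [3,4,6,7,8]=20  [3,5,6,7,8]=10  [4,5,6,7,8]=30
  size 6 → [3,4,5,6,7,8]=60
  size 7 → [2,3,4,5,6,7,8]=60
  first=0(z) contributes 60
  first=1(x) contributes 60
|[w]| = 120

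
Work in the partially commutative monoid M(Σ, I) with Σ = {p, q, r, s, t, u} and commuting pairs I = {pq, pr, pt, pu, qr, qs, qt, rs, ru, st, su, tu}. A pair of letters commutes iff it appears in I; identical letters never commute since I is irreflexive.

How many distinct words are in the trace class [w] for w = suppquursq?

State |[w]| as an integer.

#0=s has no predecessor
#1=u has no predecessor
#2=p depends on [0:s]
#3=p depends on [2:p]
#4=q depends on [1:u]
#5=u depends on [4:q]
#6=u depends on [5:u]
#7=r has no predecessor
#8=s depends on [3:p]
#9=q depends on [6:u]
sources: [0:s, 1:u, 7:r]
N(rest) = Σ N(rest − s) over sources s of rest; N(one piece) = 1:
  size 1 → [7]=1  [8]=1  [9]=1
  size 2 → [3,8]=1  [6,9]=1  [7,8]=2  [7,9]=2  [8,9]=2
  size 3 → [2,3,8]=1  [3,7,8]=3  [3,8,9]=3  [5,6,9]=1  [6,7,9]=3  [6,8,9]=3  [7,8,9]=6
  size 4 → [0,2,3,8]=1  [2,3,7,8]=4  [2,3,8,9]=4  [3,6,8,9]=6  [3,7,8,9]=12  [4,5,6,9]=1  [5,6,7,9]=4  [5,6,8,9]=4  [6,7,8,9]=12
  size 5 → [0,2,3,7,8]=5  [0,2,3,8,9]=5  [1,4,5,6,9]=1  [2,3,6,8,9]=10  [2,3,7,8,9]=20  [3,5,6,8,9]=10  [3,6,7,8,9]=30  [4,5,6,7,9]=5  [4,5,6,8,9]=5  [5,6,7,8,9]=20
  size 6 → [0,2,3,6,8,9]=15  [0,2,3,7,8,9]=30  [1,4,5,6,7,9]=6  [1,4,5,6,8,9]=6  [2,3,5,6,8,9]=20  [2,3,6,7,8,9]=60  [3,4,5,6,8,9]=15  [3,5,6,7,8,9]=60  [4,5,6,7,8,9]=30
  size 7 → [0,2,3,5,6,8,9]=35  [0,2,3,6,7,8,9]=105  [1,3,4,5,6,8,9]=21  [1,4,5,6,7,8,9]=42  [2,3,4,5,6,8,9]=35  [2,3,5,6,7,8,9]=140  [3,4,5,6,7,8,9]=105
  size 8 → [0,2,3,4,5,6,8,9]=70  [0,2,3,5,6,7,8,9]=280  [1,2,3,4,5,6,8,9]=56  [1,3,4,5,6,7,8,9]=168  [2,3,4,5,6,7,8,9]=280
  first=0(s) contributes 504
  first=1(u) contributes 630
  first=7(r) contributes 126
|[w]| = 1260

1260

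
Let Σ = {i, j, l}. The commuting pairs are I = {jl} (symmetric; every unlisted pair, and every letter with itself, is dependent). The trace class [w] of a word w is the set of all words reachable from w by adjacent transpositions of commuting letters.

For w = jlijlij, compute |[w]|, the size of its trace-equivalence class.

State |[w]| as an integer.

4

piece 0:j — minimal
piece 1:l — minimal
piece 2:i rests on {0:j, 1:l}
piece 3:j rests on {2:i}
piece 4:l rests on {2:i}
piece 5:i rests on {3:j, 4:l}
piece 6:j rests on {5:i}
minimal pieces: {0:j, 1:l}
ways to finish when only these pieces remain (= sum over removing one remaining piece with nothing left below it):
  1 left: {6}→1
  2 left: {5,6}→1
  3 left: {3,5,6}→1  {4,5,6}→1
  4 left: {3,4,5,6}→2
  5 left: {2,3,4,5,6}→2
  placing 0:j first → 2 extensions
  placing 1:l first → 2 extensions
total linear extensions = 4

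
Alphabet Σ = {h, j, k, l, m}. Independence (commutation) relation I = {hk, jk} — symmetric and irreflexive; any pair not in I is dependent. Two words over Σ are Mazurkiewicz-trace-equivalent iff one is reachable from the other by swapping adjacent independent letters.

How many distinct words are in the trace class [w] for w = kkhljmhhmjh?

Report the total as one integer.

piece 0:k — minimal
piece 1:k rests on {0:k}
piece 2:h — minimal
piece 3:l rests on {1:k, 2:h}
piece 4:j rests on {3:l}
piece 5:m rests on {4:j}
piece 6:h rests on {5:m}
piece 7:h rests on {6:h}
piece 8:m rests on {7:h}
piece 9:j rests on {8:m}
piece 10:h rests on {9:j}
minimal pieces: {0:k, 2:h}
ways to finish when only these pieces remain (= sum over removing one remaining piece with nothing left below it):
  1 left: {10}→1
  2 left: {9,10}→1
  3 left: {8,9,10}→1
  4 left: {7,8,9,10}→1
  5 left: {6,7,8,9,10}→1
  6 left: {5,6,7,8,9,10}→1
  7 left: {4,5,6,7,8,9,10}→1
  8 left: {3,4,5,6,7,8,9,10}→1
  9 left: {1,3,4,5,6,7,8,9,10}→1  {2,3,4,5,6,7,8,9,10}→1
  placing 0:k first → 2 extensions
  placing 2:h first → 1 extensions
total linear extensions = 3

3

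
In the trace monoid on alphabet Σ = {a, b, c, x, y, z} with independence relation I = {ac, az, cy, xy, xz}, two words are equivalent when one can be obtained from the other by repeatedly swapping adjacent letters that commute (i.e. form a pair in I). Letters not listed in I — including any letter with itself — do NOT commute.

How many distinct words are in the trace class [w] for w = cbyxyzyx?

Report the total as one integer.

15

piece 0:c — minimal
piece 1:b rests on {0:c}
piece 2:y rests on {1:b}
piece 3:x rests on {1:b}
piece 4:y rests on {2:y}
piece 5:z rests on {4:y}
piece 6:y rests on {5:z}
piece 7:x rests on {3:x}
minimal pieces: {0:c}
ways to finish when only these pieces remain (= sum over removing one remaining piece with nothing left below it):
  1 left: {6}→1  {7}→1
  2 left: {3,7}→1  {5,6}→1  {6,7}→2
  3 left: {3,6,7}→3  {4,5,6}→1  {5,6,7}→3
  4 left: {2,4,5,6}→1  {3,5,6,7}→6  {4,5,6,7}→4
  5 left: {2,4,5,6,7}→5  {3,4,5,6,7}→10
  6 left: {2,3,4,5,6,7}→15
  placing 0:c first → 15 extensions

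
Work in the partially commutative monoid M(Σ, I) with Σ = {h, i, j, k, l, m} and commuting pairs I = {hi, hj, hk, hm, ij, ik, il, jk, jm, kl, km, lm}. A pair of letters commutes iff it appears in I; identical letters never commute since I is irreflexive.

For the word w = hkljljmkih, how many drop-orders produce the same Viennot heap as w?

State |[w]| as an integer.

2520

drop 0:h onto floor
drop 1:k onto floor
drop 2:l onto {0:h}
drop 3:j onto {2:l}
drop 4:l onto {3:j}
drop 5:j onto {4:l}
drop 6:m onto floor
drop 7:k onto {1:k}
drop 8:i onto {6:m}
drop 9:h onto {4:l}
ground layer = {0:h, 1:k, 6:m}
drop-orders for the pieces not yet dropped (sum over which currently-grounded one goes next):
  1 to go: {5} 1  {7} 1  {8} 1  {9} 1
  2 to go: {1,7} 1  {5,7} 2  {5,8} 2  {5,9} 2  {6,8} 1  {7,8} 2  {7,9} 2  {8,9} 2
  3 to go: {1,5,7} 3  {1,7,8} 3  {1,7,9} 3  {4,5,9} 2  {5,6,8} 3  {5,7,8} 6  {5,7,9} 6  {5,8,9} 6  {6,7,8} 3  {6,8,9} 3  {7,8,9} 6
  4 to go: {1,5,7,8} 12  {1,5,7,9} 12  {1,6,7,8} 6  {1,7,8,9} 12  {3,4,5,9} 2  {4,5,7,9} 8  {4,5,8,9} 8  {5,6,7,8} 12  {5,6,8,9} 12  {5,7,8,9} 24  {6,7,8,9} 12
  5 to go: {1,4,5,7,9} 20  {1,5,6,7,8} 30  {1,5,7,8,9} 60  {1,6,7,8,9} 30  {2,3,4,5,9} 2  {3,4,5,7,9} 10  {3,4,5,8,9} 10  {4,5,6,8,9} 20  {4,5,7,8,9} 40  {5,6,7,8,9} 60
  6 to go: {0,2,3,4,5,9} 2  {1,3,4,5,7,9} 30  {1,4,5,7,8,9} 120  {1,5,6,7,8,9} 180  {2,3,4,5,7,9} 12  {2,3,4,5,8,9} 12  {3,4,5,6,8,9} 30  {3,4,5,7,8,9} 60  {4,5,6,7,8,9} 120
  7 to go: {0,2,3,4,5,7,9} 14  {0,2,3,4,5,8,9} 14  {1,2,3,4,5,7,9} 42  {1,3,4,5,7,8,9} 210  {1,4,5,6,7,8,9} 420  {2,3,4,5,6,8,9} 42  {2,3,4,5,7,8,9} 84  {3,4,5,6,7,8,9} 210
  8 to go: {0,1,2,3,4,5,7,9} 56  {0,2,3,4,5,6,8,9} 56  {0,2,3,4,5,7,8,9} 112  {1,2,3,4,5,7,8,9} 336  {1,3,4,5,6,7,8,9} 840  {2,3,4,5,6,7,8,9} 336
  if 0:h drops first: 1512 orders
  if 1:k drops first: 504 orders
  if 6:m drops first: 504 orders
heap linearizations: 2520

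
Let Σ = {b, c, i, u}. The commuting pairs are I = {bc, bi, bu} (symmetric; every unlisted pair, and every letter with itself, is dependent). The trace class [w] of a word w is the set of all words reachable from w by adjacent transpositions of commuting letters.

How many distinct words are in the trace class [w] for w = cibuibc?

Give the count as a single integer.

#0=c has no predecessor
#1=i depends on [0:c]
#2=b has no predecessor
#3=u depends on [1:i]
#4=i depends on [3:u]
#5=b depends on [2:b]
#6=c depends on [4:i]
sources: [0:c, 2:b]
N(rest) = Σ N(rest − s) over sources s of rest; N(one piece) = 1:
  size 1 → [5]=1  [6]=1
  size 2 → [2,5]=1  [4,6]=1  [5,6]=2
  size 3 → [2,5,6]=3  [3,4,6]=1  [4,5,6]=3
  size 4 → [1,3,4,6]=1  [2,4,5,6]=6  [3,4,5,6]=4
  size 5 → [0,1,3,4,6]=1  [1,3,4,5,6]=5  [2,3,4,5,6]=10
  first=0(c) contributes 15
  first=2(b) contributes 6
|[w]| = 21

21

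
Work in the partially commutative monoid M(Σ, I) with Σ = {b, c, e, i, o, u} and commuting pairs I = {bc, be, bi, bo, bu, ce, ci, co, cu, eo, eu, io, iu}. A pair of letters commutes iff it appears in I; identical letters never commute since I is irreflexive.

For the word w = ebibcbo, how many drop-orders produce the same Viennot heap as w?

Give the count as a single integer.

#0=e has no predecessor
#1=b has no predecessor
#2=i depends on [0:e]
#3=b depends on [1:b]
#4=c has no predecessor
#5=b depends on [3:b]
#6=o has no predecessor
sources: [0:e, 1:b, 4:c, 6:o]
N(rest) = Σ N(rest − s) over sources s of rest; N(one piece) = 1:
  size 1 → [2]=1  [4]=1  [5]=1  [6]=1
  size 2 → [0,2]=1  [2,4]=2  [2,5]=2  [2,6]=2  [3,5]=1  [4,5]=2  [4,6]=2  [5,6]=2
  size 3 → [0,2,4]=3  [0,2,5]=3  [0,2,6]=3  [1,3,5]=1  [2,3,5]=3  [2,4,5]=6  [2,4,6]=6  [2,5,6]=6  [3,4,5]=3  [3,5,6]=3  [4,5,6]=6
  size 4 → [0,2,3,5]=6  [0,2,4,5]=12  [0,2,4,6]=12  [0,2,5,6]=12  [1,2,3,5]=4  [1,3,4,5]=4  [1,3,5,6]=4  [2,3,4,5]=12  [2,3,5,6]=12  [2,4,5,6]=24  [3,4,5,6]=12
  size 5 → [0,1,2,3,5]=10  [0,2,3,4,5]=30  [0,2,3,5,6]=30  [0,2,4,5,6]=60  [1,2,3,4,5]=20  [1,2,3,5,6]=20  [1,3,4,5,6]=20  [2,3,4,5,6]=60
  first=0(e) contributes 120
  first=1(b) contributes 180
  first=4(c) contributes 60
  first=6(o) contributes 60
|[w]| = 420

420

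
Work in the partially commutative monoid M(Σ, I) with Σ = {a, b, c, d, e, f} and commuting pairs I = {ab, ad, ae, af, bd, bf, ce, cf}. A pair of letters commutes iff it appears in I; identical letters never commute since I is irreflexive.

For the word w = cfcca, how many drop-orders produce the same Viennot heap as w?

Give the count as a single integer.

piece 0:c — minimal
piece 1:f — minimal
piece 2:c rests on {0:c}
piece 3:c rests on {2:c}
piece 4:a rests on {3:c}
minimal pieces: {0:c, 1:f}
ways to finish when only these pieces remain (= sum over removing one remaining piece with nothing left below it):
  1 left: {1}→1  {4}→1
  2 left: {1,4}→2  {3,4}→1
  3 left: {1,3,4}→3  {2,3,4}→1
  placing 0:c first → 4 extensions
  placing 1:f first → 1 extensions
total linear extensions = 5

5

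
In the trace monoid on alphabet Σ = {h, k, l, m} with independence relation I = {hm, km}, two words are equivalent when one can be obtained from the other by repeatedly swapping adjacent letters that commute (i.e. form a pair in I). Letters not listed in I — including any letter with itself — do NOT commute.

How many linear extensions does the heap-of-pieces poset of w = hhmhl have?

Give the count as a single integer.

4

0(h) covers ∅
1(h) covers 0:h
2(m) covers ∅
3(h) covers 1:h
4(l) covers 2:m, 3:h
floor of heap: 0:h, 2:m
completions by unplaced set U, small U first (add the entries for U minus each lowest piece of U):
  |U|=1: {4}:1
  |U|=2: {2,4}:1  {3,4}:1
  |U|=3: {1,3,4}:1  {2,3,4}:2
  start at 0(h): 3
  start at 2(m): 1
sum over floor = 4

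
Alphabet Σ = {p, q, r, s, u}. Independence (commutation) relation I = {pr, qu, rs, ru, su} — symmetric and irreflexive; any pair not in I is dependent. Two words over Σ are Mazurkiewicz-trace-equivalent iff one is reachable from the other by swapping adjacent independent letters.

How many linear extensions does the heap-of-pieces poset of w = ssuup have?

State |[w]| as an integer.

6

piece 0:s — minimal
piece 1:s rests on {0:s}
piece 2:u — minimal
piece 3:u rests on {2:u}
piece 4:p rests on {1:s, 3:u}
minimal pieces: {0:s, 2:u}
ways to finish when only these pieces remain (= sum over removing one remaining piece with nothing left below it):
  1 left: {4}→1
  2 left: {1,4}→1  {3,4}→1
  3 left: {0,1,4}→1  {1,3,4}→2  {2,3,4}→1
  placing 0:s first → 3 extensions
  placing 2:u first → 3 extensions
total linear extensions = 6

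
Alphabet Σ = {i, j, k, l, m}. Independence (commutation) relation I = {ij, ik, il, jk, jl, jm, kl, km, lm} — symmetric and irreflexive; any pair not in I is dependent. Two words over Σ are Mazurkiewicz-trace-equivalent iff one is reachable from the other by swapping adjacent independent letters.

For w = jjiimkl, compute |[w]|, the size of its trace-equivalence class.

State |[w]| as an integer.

420

drop 0:j onto floor
drop 1:j onto {0:j}
drop 2:i onto floor
drop 3:i onto {2:i}
drop 4:m onto {3:i}
drop 5:k onto floor
drop 6:l onto floor
ground layer = {0:j, 2:i, 5:k, 6:l}
drop-orders for the pieces not yet dropped (sum over which currently-grounded one goes next):
  1 to go: {1} 1  {4} 1  {5} 1  {6} 1
  2 to go: {0,1} 1  {1,4} 2  {1,5} 2  {1,6} 2  {3,4} 1  {4,5} 2  {4,6} 2  {5,6} 2
  3 to go: {0,1,4} 3  {0,1,5} 3  {0,1,6} 3  {1,3,4} 3  {1,4,5} 6  {1,4,6} 6  {1,5,6} 6  {2,3,4} 1  {3,4,5} 3  {3,4,6} 3  {4,5,6} 6
  4 to go: {0,1,3,4} 6  {0,1,4,5} 12  {0,1,4,6} 12  {0,1,5,6} 12  {1,2,3,4} 4  {1,3,4,5} 12  {1,3,4,6} 12  {1,4,5,6} 24  {2,3,4,5} 4  {2,3,4,6} 4  {3,4,5,6} 12
  5 to go: {0,1,2,3,4} 10  {0,1,3,4,5} 30  {0,1,3,4,6} 30  {0,1,4,5,6} 60  {1,2,3,4,5} 20  {1,2,3,4,6} 20  {1,3,4,5,6} 60  {2,3,4,5,6} 20
  if 0:j drops first: 120 orders
  if 2:i drops first: 180 orders
  if 5:k drops first: 60 orders
  if 6:l drops first: 60 orders
heap linearizations: 420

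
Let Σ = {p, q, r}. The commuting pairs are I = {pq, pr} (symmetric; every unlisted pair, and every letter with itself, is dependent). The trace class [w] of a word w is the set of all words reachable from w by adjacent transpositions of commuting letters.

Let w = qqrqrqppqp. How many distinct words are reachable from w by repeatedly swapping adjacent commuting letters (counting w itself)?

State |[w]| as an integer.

120

piece 0:q — minimal
piece 1:q rests on {0:q}
piece 2:r rests on {1:q}
piece 3:q rests on {2:r}
piece 4:r rests on {3:q}
piece 5:q rests on {4:r}
piece 6:p — minimal
piece 7:p rests on {6:p}
piece 8:q rests on {5:q}
piece 9:p rests on {7:p}
minimal pieces: {0:q, 6:p}
ways to finish when only these pieces remain (= sum over removing one remaining piece with nothing left below it):
  1 left: {8}→1  {9}→1
  2 left: {5,8}→1  {7,9}→1  {8,9}→2
  3 left: {4,5,8}→1  {5,8,9}→3  {6,7,9}→1  {7,8,9}→3
  4 left: {3,4,5,8}→1  {4,5,8,9}→4  {5,7,8,9}→6  {6,7,8,9}→4
  5 left: {2,3,4,5,8}→1  {3,4,5,8,9}→5  {4,5,7,8,9}→10  {5,6,7,8,9}→10
  6 left: {1,2,3,4,5,8}→1  {2,3,4,5,8,9}→6  {3,4,5,7,8,9}→15  {4,5,6,7,8,9}→20
  7 left: {0,1,2,3,4,5,8}→1  {1,2,3,4,5,8,9}→7  {2,3,4,5,7,8,9}→21  {3,4,5,6,7,8,9}→35
  8 left: {0,1,2,3,4,5,8,9}→8  {1,2,3,4,5,7,8,9}→28  {2,3,4,5,6,7,8,9}→56
  placing 0:q first → 84 extensions
  placing 6:p first → 36 extensions
total linear extensions = 120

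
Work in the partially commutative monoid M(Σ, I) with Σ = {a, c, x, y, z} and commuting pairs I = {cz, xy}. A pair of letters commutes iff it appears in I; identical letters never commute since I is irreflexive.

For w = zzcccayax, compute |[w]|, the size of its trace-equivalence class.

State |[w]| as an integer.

10

piece 0:z — minimal
piece 1:z rests on {0:z}
piece 2:c — minimal
piece 3:c rests on {2:c}
piece 4:c rests on {3:c}
piece 5:a rests on {1:z, 4:c}
piece 6:y rests on {5:a}
piece 7:a rests on {6:y}
piece 8:x rests on {7:a}
minimal pieces: {0:z, 2:c}
ways to finish when only these pieces remain (= sum over removing one remaining piece with nothing left below it):
  1 left: {8}→1
  2 left: {7,8}→1
  3 left: {6,7,8}→1
  4 left: {5,6,7,8}→1
  5 left: {1,5,6,7,8}→1  {4,5,6,7,8}→1
  6 left: {0,1,5,6,7,8}→1  {1,4,5,6,7,8}→2  {3,4,5,6,7,8}→1
  7 left: {0,1,4,5,6,7,8}→3  {1,3,4,5,6,7,8}→3  {2,3,4,5,6,7,8}→1
  placing 0:z first → 4 extensions
  placing 2:c first → 6 extensions
total linear extensions = 10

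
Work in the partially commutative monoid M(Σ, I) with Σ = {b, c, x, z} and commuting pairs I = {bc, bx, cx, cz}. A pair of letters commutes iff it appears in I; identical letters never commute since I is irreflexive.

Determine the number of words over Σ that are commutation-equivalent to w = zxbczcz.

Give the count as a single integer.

42

#0=z has no predecessor
#1=x depends on [0:z]
#2=b depends on [0:z]
#3=c has no predecessor
#4=z depends on [1:x, 2:b]
#5=c depends on [3:c]
#6=z depends on [4:z]
sources: [0:z, 3:c]
N(rest) = Σ N(rest − s) over sources s of rest; N(one piece) = 1:
  size 1 → [5]=1  [6]=1
  size 2 → [3,5]=1  [4,6]=1  [5,6]=2
  size 3 → [1,4,6]=1  [2,4,6]=1  [3,5,6]=3  [4,5,6]=3
  size 4 → [1,2,4,6]=2  [1,4,5,6]=4  [2,4,5,6]=4  [3,4,5,6]=6
  size 5 → [0,1,2,4,6]=2  [1,2,4,5,6]=10  [1,3,4,5,6]=10  [2,3,4,5,6]=10
  first=0(z) contributes 30
  first=3(c) contributes 12
|[w]| = 42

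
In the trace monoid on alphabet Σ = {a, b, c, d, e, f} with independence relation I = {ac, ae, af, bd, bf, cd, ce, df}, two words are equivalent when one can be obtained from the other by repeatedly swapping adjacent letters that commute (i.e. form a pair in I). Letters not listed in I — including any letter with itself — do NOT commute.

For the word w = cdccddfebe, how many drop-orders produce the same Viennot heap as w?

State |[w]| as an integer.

35

drop 0:c onto floor
drop 1:d onto floor
drop 2:c onto {0:c}
drop 3:c onto {2:c}
drop 4:d onto {1:d}
drop 5:d onto {4:d}
drop 6:f onto {3:c}
drop 7:e onto {5:d, 6:f}
drop 8:b onto {7:e}
drop 9:e onto {8:b}
ground layer = {0:c, 1:d}
drop-orders for the pieces not yet dropped (sum over which currently-grounded one goes next):
  1 to go: {9} 1
  2 to go: {8,9} 1
  3 to go: {7,8,9} 1
  4 to go: {5,7,8,9} 1  {6,7,8,9} 1
  5 to go: {3,6,7,8,9} 1  {4,5,7,8,9} 1  {5,6,7,8,9} 2
  6 to go: {1,4,5,7,8,9} 1  {2,3,6,7,8,9} 1  {3,5,6,7,8,9} 3  {4,5,6,7,8,9} 3
  7 to go: {0,2,3,6,7,8,9} 1  {1,4,5,6,7,8,9} 4  {2,3,5,6,7,8,9} 4  {3,4,5,6,7,8,9} 6
  8 to go: {0,2,3,5,6,7,8,9} 5  {1,3,4,5,6,7,8,9} 10  {2,3,4,5,6,7,8,9} 10
  if 0:c drops first: 20 orders
  if 1:d drops first: 15 orders
heap linearizations: 35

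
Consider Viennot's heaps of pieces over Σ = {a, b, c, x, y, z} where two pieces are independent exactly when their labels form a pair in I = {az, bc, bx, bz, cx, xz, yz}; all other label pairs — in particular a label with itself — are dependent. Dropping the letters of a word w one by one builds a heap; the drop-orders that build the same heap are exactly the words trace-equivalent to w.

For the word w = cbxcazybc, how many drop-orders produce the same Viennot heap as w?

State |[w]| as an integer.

0(c) covers ∅
1(b) covers ∅
2(x) covers ∅
3(c) covers 0:c
4(a) covers 1:b, 2:x, 3:c
5(z) covers 3:c
6(y) covers 4:a
7(b) covers 6:y
8(c) covers 5:z, 6:y
floor of heap: 0:c, 1:b, 2:x
completions by unplaced set U, small U first (add the entries for U minus each lowest piece of U):
  |U|=1: {7}:1  {8}:1
  |U|=2: {5,8}:1  {7,8}:2
  |U|=3: {5,7,8}:3  {6,7,8}:2
  |U|=4: {4,6,7,8}:2  {5,6,7,8}:5
  |U|=5: {1,4,6,7,8}:2  {2,4,6,7,8}:2  {4,5,6,7,8}:7
  |U|=6: {1,2,4,6,7,8}:4  {1,4,5,6,7,8}:9  {2,4,5,6,7,8}:9  {3,4,5,6,7,8}:7
  |U|=7: {0,3,4,5,6,7,8}:7  {1,2,4,5,6,7,8}:22  {1,3,4,5,6,7,8}:16  {2,3,4,5,6,7,8}:16
  start at 0(c): 54
  start at 1(b): 23
  start at 2(x): 23
sum over floor = 100

100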